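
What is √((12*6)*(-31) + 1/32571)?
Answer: I*√263095766549/10857 ≈ 47.244*I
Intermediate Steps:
√((12*6)*(-31) + 1/32571) = √(72*(-31) + 1/32571) = √(-2232 + 1/32571) = √(-72698471/32571) = I*√263095766549/10857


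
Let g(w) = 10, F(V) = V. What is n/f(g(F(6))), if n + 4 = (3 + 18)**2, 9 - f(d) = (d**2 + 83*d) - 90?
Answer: -437/831 ≈ -0.52587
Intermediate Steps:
f(d) = 99 - d**2 - 83*d (f(d) = 9 - ((d**2 + 83*d) - 90) = 9 - (-90 + d**2 + 83*d) = 9 + (90 - d**2 - 83*d) = 99 - d**2 - 83*d)
n = 437 (n = -4 + (3 + 18)**2 = -4 + 21**2 = -4 + 441 = 437)
n/f(g(F(6))) = 437/(99 - 1*10**2 - 83*10) = 437/(99 - 1*100 - 830) = 437/(99 - 100 - 830) = 437/(-831) = 437*(-1/831) = -437/831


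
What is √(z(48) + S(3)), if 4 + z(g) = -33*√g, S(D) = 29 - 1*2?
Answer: √(23 - 132*√3) ≈ 14.34*I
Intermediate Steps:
S(D) = 27 (S(D) = 29 - 2 = 27)
z(g) = -4 - 33*√g
√(z(48) + S(3)) = √((-4 - 132*√3) + 27) = √(23 - 132*√3)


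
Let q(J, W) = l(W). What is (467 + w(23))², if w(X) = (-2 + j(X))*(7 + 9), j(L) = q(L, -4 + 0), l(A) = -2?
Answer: 162409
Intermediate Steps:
q(J, W) = -2
j(L) = -2
w(X) = -64 (w(X) = (-2 - 2)*(7 + 9) = -4*16 = -64)
(467 + w(23))² = (467 - 64)² = 403² = 162409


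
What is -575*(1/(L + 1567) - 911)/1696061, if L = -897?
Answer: 70192435/227272174 ≈ 0.30885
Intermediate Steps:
-575*(1/(L + 1567) - 911)/1696061 = -575*(1/(-897 + 1567) - 911)/1696061 = -575*(1/670 - 911)*(1/1696061) = -575*(-610369/670)*(1/1696061) = (70192435/134)*(1/1696061) = 70192435/227272174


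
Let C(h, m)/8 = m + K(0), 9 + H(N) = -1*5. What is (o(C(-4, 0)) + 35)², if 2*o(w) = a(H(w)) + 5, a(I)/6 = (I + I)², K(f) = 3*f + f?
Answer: 22838841/4 ≈ 5.7097e+6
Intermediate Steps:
K(f) = 4*f
H(N) = -14 (H(N) = -9 - 1*5 = -9 - 5 = -14)
a(I) = 24*I² (a(I) = 6*(I + I)² = 6*(2*I)² = 6*(4*I²) = 24*I²)
C(h, m) = 8*m (C(h, m) = 8*(m + 4*0) = 8*(m + 0) = 8*m)
o(w) = 4709/2 (o(w) = (24*(-14)² + 5)/2 = (24*196 + 5)/2 = (4704 + 5)/2 = (½)*4709 = 4709/2)
(o(C(-4, 0)) + 35)² = (4709/2 + 35)² = (4779/2)² = 22838841/4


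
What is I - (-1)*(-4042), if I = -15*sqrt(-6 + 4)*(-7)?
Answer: -4042 + 105*I*sqrt(2) ≈ -4042.0 + 148.49*I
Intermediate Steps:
I = 105*I*sqrt(2) (I = -15*I*sqrt(2)*(-7) = 105*I*sqrt(2) ≈ 148.49*I)
I - (-1)*(-4042) = 105*I*sqrt(2) - (-1)*(-4042) = 105*I*sqrt(2) - 1*4042 = 105*I*sqrt(2) - 4042 = -4042 + 105*I*sqrt(2)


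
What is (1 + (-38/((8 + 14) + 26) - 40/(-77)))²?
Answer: 1809025/3415104 ≈ 0.52971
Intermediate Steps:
(1 + (-38/((8 + 14) + 26) - 40/(-77)))² = (1 + (-38/(22 + 26) - 40*(-1/77)))² = (1 + (-38/48 + 40/77))² = (1 + (-38*1/48 + 40/77))² = (1 + (-19/24 + 40/77))² = (1 - 503/1848)² = (1345/1848)² = 1809025/3415104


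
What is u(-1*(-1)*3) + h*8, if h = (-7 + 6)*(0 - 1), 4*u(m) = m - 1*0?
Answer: 35/4 ≈ 8.7500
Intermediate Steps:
u(m) = m/4 (u(m) = (m - 1*0)/4 = (m + 0)/4 = m/4)
h = 1 (h = -1*(-1) = 1)
u(-1*(-1)*3) + h*8 = (-1*(-1)*3)/4 + 1*8 = (1*3)/4 + 8 = (1/4)*3 + 8 = 3/4 + 8 = 35/4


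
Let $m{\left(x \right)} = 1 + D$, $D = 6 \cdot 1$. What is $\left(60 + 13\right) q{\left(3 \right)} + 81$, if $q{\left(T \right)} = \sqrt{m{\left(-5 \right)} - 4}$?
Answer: $81 + 73 \sqrt{3} \approx 207.44$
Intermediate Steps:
$D = 6$
$m{\left(x \right)} = 7$ ($m{\left(x \right)} = 1 + 6 = 7$)
$q{\left(T \right)} = \sqrt{3}$ ($q{\left(T \right)} = \sqrt{7 - 4} = \sqrt{3}$)
$\left(60 + 13\right) q{\left(3 \right)} + 81 = \left(60 + 13\right) \sqrt{3} + 81 = 73 \sqrt{3} + 81 = 81 + 73 \sqrt{3}$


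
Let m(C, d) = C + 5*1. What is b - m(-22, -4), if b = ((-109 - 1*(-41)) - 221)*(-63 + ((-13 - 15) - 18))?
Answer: 31518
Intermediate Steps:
m(C, d) = 5 + C (m(C, d) = C + 5 = 5 + C)
b = 31501 (b = ((-109 + 41) - 221)*(-63 + (-28 - 18)) = (-68 - 221)*(-63 - 46) = -289*(-109) = 31501)
b - m(-22, -4) = 31501 - (5 - 22) = 31501 - 1*(-17) = 31501 + 17 = 31518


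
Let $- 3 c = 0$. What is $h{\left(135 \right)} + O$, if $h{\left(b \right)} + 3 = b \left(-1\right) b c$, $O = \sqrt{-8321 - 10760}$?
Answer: $-3 + i \sqrt{19081} \approx -3.0 + 138.13 i$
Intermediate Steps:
$c = 0$ ($c = \left(- \frac{1}{3}\right) 0 = 0$)
$O = i \sqrt{19081}$ ($O = \sqrt{-19081} = i \sqrt{19081} \approx 138.13 i$)
$h{\left(b \right)} = -3$ ($h{\left(b \right)} = -3 + b \left(-1\right) b 0 = -3 + - b b 0 = -3 + - b^{2} \cdot 0 = -3 + 0 = -3$)
$h{\left(135 \right)} + O = -3 + i \sqrt{19081}$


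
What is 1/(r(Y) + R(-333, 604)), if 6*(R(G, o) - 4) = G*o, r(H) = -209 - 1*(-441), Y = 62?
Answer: -1/33286 ≈ -3.0043e-5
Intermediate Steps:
r(H) = 232 (r(H) = -209 + 441 = 232)
R(G, o) = 4 + G*o/6 (R(G, o) = 4 + (G*o)/6 = 4 + G*o/6)
1/(r(Y) + R(-333, 604)) = 1/(232 + (4 + (⅙)*(-333)*604)) = 1/(232 + (4 - 33522)) = 1/(232 - 33518) = 1/(-33286) = -1/33286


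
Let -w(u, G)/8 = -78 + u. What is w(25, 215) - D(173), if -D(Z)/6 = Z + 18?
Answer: 1570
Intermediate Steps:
D(Z) = -108 - 6*Z (D(Z) = -6*(Z + 18) = -6*(18 + Z) = -108 - 6*Z)
w(u, G) = 624 - 8*u (w(u, G) = -8*(-78 + u) = 624 - 8*u)
w(25, 215) - D(173) = (624 - 8*25) - (-108 - 6*173) = (624 - 200) - (-108 - 1038) = 424 - 1*(-1146) = 424 + 1146 = 1570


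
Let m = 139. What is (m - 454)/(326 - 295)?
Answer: -315/31 ≈ -10.161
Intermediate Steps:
(m - 454)/(326 - 295) = (139 - 454)/(326 - 295) = -315/31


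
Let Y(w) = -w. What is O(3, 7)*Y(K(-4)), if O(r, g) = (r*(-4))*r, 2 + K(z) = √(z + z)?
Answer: -72 + 72*I*√2 ≈ -72.0 + 101.82*I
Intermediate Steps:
K(z) = -2 + √2*√z (K(z) = -2 + √(z + z) = -2 + √(2*z) = -2 + √2*√z)
O(r, g) = -4*r² (O(r, g) = (-4*r)*r = -4*r²)
O(3, 7)*Y(K(-4)) = (-4*3²)*(-(-2 + √2*√(-4))) = (-4*9)*(-(-2 + √2*(2*I))) = -(-36)*(-2 + 2*I*√2) = -36*(2 - 2*I*√2) = -72 + 72*I*√2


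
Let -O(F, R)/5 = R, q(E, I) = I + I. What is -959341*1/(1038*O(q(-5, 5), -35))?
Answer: -959341/181650 ≈ -5.2813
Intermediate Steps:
q(E, I) = 2*I
O(F, R) = -5*R
-959341*1/(1038*O(q(-5, 5), -35)) = -959341/(1038*(-5*(-35))) = -959341/(1038*175) = -959341/181650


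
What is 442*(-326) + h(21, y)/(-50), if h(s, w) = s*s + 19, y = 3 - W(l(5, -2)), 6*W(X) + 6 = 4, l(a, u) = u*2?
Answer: -720506/5 ≈ -1.4410e+5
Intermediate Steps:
l(a, u) = 2*u
W(X) = -⅓ (W(X) = -1 + (⅙)*4 = -1 + ⅔ = -⅓)
y = 10/3 (y = 3 - 1*(-⅓) = 3 + ⅓ = 10/3 ≈ 3.3333)
h(s, w) = 19 + s² (h(s, w) = s² + 19 = 19 + s²)
442*(-326) + h(21, y)/(-50) = 442*(-326) + (19 + 21²)/(-50) = -144092 + (19 + 441)*(-1/50) = -144092 + 460*(-1/50) = -144092 - 46/5 = -720506/5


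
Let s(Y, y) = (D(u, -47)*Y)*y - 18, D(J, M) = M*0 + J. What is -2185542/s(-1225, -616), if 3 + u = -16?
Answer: 1092771/7168709 ≈ 0.15244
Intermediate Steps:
u = -19 (u = -3 - 16 = -19)
D(J, M) = J (D(J, M) = 0 + J = J)
s(Y, y) = -18 - 19*Y*y (s(Y, y) = (-19*Y)*y - 18 = -19*Y*y - 18 = -18 - 19*Y*y)
-2185542/s(-1225, -616) = -2185542/(-18 - 19*(-1225)*(-616)) = -2185542/(-18 - 14337400) = -2185542/(-14337418) = -2185542*(-1/14337418) = 1092771/7168709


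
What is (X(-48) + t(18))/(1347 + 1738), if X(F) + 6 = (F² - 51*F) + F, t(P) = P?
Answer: 4716/3085 ≈ 1.5287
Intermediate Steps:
X(F) = -6 + F² - 50*F (X(F) = -6 + ((F² - 51*F) + F) = -6 + (F² - 50*F) = -6 + F² - 50*F)
(X(-48) + t(18))/(1347 + 1738) = ((-6 + (-48)² - 50*(-48)) + 18)/(1347 + 1738) = ((-6 + 2304 + 2400) + 18)/3085 = (4698 + 18)*(1/3085) = 4716*(1/3085) = 4716/3085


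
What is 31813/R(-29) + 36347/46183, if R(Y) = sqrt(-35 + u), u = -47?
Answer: 36347/46183 - 31813*I*sqrt(82)/82 ≈ 0.78702 - 3513.2*I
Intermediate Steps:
R(Y) = I*sqrt(82) (R(Y) = sqrt(-35 - 47) = sqrt(-82) = I*sqrt(82))
31813/R(-29) + 36347/46183 = 31813/((I*sqrt(82))) + 36347/46183 = 31813*(-I*sqrt(82)/82) + 36347*(1/46183) = -31813*I*sqrt(82)/82 + 36347/46183 = 36347/46183 - 31813*I*sqrt(82)/82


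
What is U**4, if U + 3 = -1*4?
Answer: 2401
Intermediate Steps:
U = -7 (U = -3 - 1*4 = -3 - 4 = -7)
U**4 = (-7)**4 = 2401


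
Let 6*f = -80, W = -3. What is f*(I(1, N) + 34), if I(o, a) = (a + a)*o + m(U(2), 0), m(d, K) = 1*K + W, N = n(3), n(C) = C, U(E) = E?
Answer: -1480/3 ≈ -493.33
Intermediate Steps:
N = 3
f = -40/3 (f = (⅙)*(-80) = -40/3 ≈ -13.333)
m(d, K) = -3 + K (m(d, K) = 1*K - 3 = K - 3 = -3 + K)
I(o, a) = -3 + 2*a*o (I(o, a) = (a + a)*o + (-3 + 0) = (2*a)*o - 3 = 2*a*o - 3 = -3 + 2*a*o)
f*(I(1, N) + 34) = -40*((-3 + 2*3*1) + 34)/3 = -40*((-3 + 6) + 34)/3 = -40*(3 + 34)/3 = -40/3*37 = -1480/3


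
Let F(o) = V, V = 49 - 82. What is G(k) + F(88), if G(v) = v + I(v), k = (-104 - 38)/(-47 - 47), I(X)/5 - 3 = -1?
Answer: -1010/47 ≈ -21.489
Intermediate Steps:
I(X) = 10 (I(X) = 15 + 5*(-1) = 15 - 5 = 10)
V = -33
F(o) = -33
k = 71/47 (k = -142/(-94) = -142*(-1/94) = 71/47 ≈ 1.5106)
G(v) = 10 + v (G(v) = v + 10 = 10 + v)
G(k) + F(88) = (10 + 71/47) - 33 = 541/47 - 33 = -1010/47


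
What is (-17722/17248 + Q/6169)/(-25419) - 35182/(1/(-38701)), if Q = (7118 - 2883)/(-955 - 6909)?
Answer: 603332824043905459468487/443112745764304 ≈ 1.3616e+9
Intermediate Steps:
Q = -4235/7864 (Q = 4235/(-7864) = 4235*(-1/7864) = -4235/7864 ≈ -0.53853)
(-17722/17248 + Q/6169)/(-25419) - 35182/(1/(-38701)) = (-17722/17248 - 4235/7864/6169)/(-25419) - 35182/(1/(-38701)) = (-17722*1/17248 - 4235/7864*1/6169)*(-1/25419) - 35182/(-1/38701) = (-8861/8624 - 4235/48513016)*(-1/25419) - 35182*(-38701) = -53738794677/52297031248*(-1/25419) + 1361578582 = 17912931559/443112745764304 + 1361578582 = 603332824043905459468487/443112745764304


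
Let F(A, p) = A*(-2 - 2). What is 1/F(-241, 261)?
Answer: 1/964 ≈ 0.0010373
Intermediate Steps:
F(A, p) = -4*A (F(A, p) = A*(-4) = -4*A)
1/F(-241, 261) = 1/(-4*(-241)) = 1/964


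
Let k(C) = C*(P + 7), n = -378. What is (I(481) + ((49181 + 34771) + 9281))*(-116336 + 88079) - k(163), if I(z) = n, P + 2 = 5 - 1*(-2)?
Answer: -2623805691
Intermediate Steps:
P = 5 (P = -2 + (5 - 1*(-2)) = -2 + (5 + 2) = -2 + 7 = 5)
I(z) = -378
k(C) = 12*C (k(C) = C*(5 + 7) = C*12 = 12*C)
(I(481) + ((49181 + 34771) + 9281))*(-116336 + 88079) - k(163) = (-378 + ((49181 + 34771) + 9281))*(-116336 + 88079) - 12*163 = (-378 + (83952 + 9281))*(-28257) - 1*1956 = (-378 + 93233)*(-28257) - 1956 = 92855*(-28257) - 1956 = -2623803735 - 1956 = -2623805691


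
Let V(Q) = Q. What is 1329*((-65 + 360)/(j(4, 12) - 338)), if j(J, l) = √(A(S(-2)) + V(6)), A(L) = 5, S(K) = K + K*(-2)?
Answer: -132514590/114233 - 392055*√11/114233 ≈ -1171.4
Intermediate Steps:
S(K) = -K (S(K) = K - 2*K = -K)
j(J, l) = √11 (j(J, l) = √(5 + 6) = √11)
1329*((-65 + 360)/(j(4, 12) - 338)) = 1329*((-65 + 360)/(√11 - 338)) = 1329*(295/(-338 + √11)) = 392055/(-338 + √11)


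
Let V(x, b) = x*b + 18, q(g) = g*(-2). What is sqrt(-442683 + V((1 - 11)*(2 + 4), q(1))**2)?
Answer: 3*I*sqrt(47071) ≈ 650.88*I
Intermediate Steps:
q(g) = -2*g
V(x, b) = 18 + b*x (V(x, b) = b*x + 18 = 18 + b*x)
sqrt(-442683 + V((1 - 11)*(2 + 4), q(1))**2) = sqrt(-442683 + (18 + (-2*1)*((1 - 11)*(2 + 4)))**2) = sqrt(-442683 + (18 - (-20)*6)**2) = sqrt(-442683 + (18 - 2*(-60))**2) = sqrt(-442683 + (18 + 120)**2) = sqrt(-442683 + 138**2) = sqrt(-442683 + 19044) = sqrt(-423639) = 3*I*sqrt(47071)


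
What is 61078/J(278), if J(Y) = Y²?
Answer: 30539/38642 ≈ 0.79031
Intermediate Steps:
61078/J(278) = 61078/(278²) = 61078/77284 = 61078*(1/77284) = 30539/38642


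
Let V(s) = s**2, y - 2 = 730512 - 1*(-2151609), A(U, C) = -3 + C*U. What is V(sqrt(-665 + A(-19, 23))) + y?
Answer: 2881018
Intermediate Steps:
y = 2882123 (y = 2 + (730512 - 1*(-2151609)) = 2 + (730512 + 2151609) = 2 + 2882121 = 2882123)
V(sqrt(-665 + A(-19, 23))) + y = (sqrt(-665 + (-3 + 23*(-19))))**2 + 2882123 = (sqrt(-665 + (-3 - 437)))**2 + 2882123 = (sqrt(-665 - 440))**2 + 2882123 = (sqrt(-1105))**2 + 2882123 = (I*sqrt(1105))**2 + 2882123 = -1105 + 2882123 = 2881018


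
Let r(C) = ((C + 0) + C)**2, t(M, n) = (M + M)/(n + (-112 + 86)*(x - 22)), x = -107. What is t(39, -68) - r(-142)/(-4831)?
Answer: 132706217/7937333 ≈ 16.719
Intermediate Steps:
t(M, n) = 2*M/(3354 + n) (t(M, n) = (M + M)/(n + (-112 + 86)*(-107 - 22)) = (2*M)/(n - 26*(-129)) = (2*M)/(n + 3354) = (2*M)/(3354 + n) = 2*M/(3354 + n))
r(C) = 4*C**2 (r(C) = (C + C)**2 = (2*C)**2 = 4*C**2)
t(39, -68) - r(-142)/(-4831) = 2*39/(3354 - 68) - 4*(-142)**2/(-4831) = 2*39/3286 - 4*20164*(-1)/4831 = 2*39*(1/3286) - 80656*(-1)/4831 = 39/1643 - 1*(-80656/4831) = 39/1643 + 80656/4831 = 132706217/7937333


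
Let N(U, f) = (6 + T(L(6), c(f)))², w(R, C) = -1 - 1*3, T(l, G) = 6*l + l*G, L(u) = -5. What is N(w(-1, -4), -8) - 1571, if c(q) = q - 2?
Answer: -895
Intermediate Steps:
c(q) = -2 + q
T(l, G) = 6*l + G*l
w(R, C) = -4 (w(R, C) = -1 - 3 = -4)
N(U, f) = (-14 - 5*f)² (N(U, f) = (6 - 5*(6 + (-2 + f)))² = (6 - 5*(4 + f))² = (6 + (-20 - 5*f))² = (-14 - 5*f)²)
N(w(-1, -4), -8) - 1571 = (14 + 5*(-8))² - 1571 = (14 - 40)² - 1571 = (-26)² - 1571 = 676 - 1571 = -895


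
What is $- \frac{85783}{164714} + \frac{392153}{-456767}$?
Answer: $- \frac{103775932803}{75235919638} \approx -1.3793$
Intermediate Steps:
$- \frac{85783}{164714} + \frac{392153}{-456767} = \left(-85783\right) \frac{1}{164714} + 392153 \left(- \frac{1}{456767}\right) = - \frac{85783}{164714} - \frac{392153}{456767} = - \frac{103775932803}{75235919638}$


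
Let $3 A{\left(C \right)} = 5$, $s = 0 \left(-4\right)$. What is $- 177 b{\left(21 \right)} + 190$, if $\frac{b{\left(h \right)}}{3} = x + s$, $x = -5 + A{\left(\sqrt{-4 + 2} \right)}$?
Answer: $1960$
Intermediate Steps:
$s = 0$
$A{\left(C \right)} = \frac{5}{3}$ ($A{\left(C \right)} = \frac{1}{3} \cdot 5 = \frac{5}{3}$)
$x = - \frac{10}{3}$ ($x = -5 + \frac{5}{3} = - \frac{10}{3} \approx -3.3333$)
$b{\left(h \right)} = -10$ ($b{\left(h \right)} = 3 \left(- \frac{10}{3} + 0\right) = 3 \left(- \frac{10}{3}\right) = -10$)
$- 177 b{\left(21 \right)} + 190 = \left(-177\right) \left(-10\right) + 190 = 1770 + 190 = 1960$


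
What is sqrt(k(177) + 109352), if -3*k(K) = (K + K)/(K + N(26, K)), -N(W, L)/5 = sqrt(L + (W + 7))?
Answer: sqrt(19355186 - 546760*sqrt(210))/sqrt(177 - 5*sqrt(210)) ≈ 330.68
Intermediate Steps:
N(W, L) = -5*sqrt(7 + L + W) (N(W, L) = -5*sqrt(L + (W + 7)) = -5*sqrt(L + (7 + W)) = -5*sqrt(7 + L + W))
k(K) = -2*K/(3*(K - 5*sqrt(33 + K))) (k(K) = -(K + K)/(3*(K - 5*sqrt(7 + K + 26))) = -2*K/(3*(K - 5*sqrt(33 + K))))
sqrt(k(177) + 109352) = sqrt(-2*177/(-15*sqrt(33 + 177) + 3*177) + 109352) = sqrt(-2*177/(-15*sqrt(210) + 531) + 109352) = sqrt(-2*177/(531 - 15*sqrt(210)) + 109352) = sqrt(-354/(531 - 15*sqrt(210)) + 109352) = sqrt(109352 - 354/(531 - 15*sqrt(210)))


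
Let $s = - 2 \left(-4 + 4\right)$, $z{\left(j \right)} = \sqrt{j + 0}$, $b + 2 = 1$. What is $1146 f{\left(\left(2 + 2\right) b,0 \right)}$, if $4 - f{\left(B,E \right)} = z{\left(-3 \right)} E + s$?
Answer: $4584$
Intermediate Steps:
$b = -1$ ($b = -2 + 1 = -1$)
$z{\left(j \right)} = \sqrt{j}$
$s = 0$ ($s = \left(-2\right) 0 = 0$)
$f{\left(B,E \right)} = 4 - i E \sqrt{3}$ ($f{\left(B,E \right)} = 4 - \left(\sqrt{-3} E + 0\right) = 4 - \left(i \sqrt{3} E + 0\right) = 4 - \left(i E \sqrt{3} + 0\right) = 4 - i E \sqrt{3}$)
$1146 f{\left(\left(2 + 2\right) b,0 \right)} = 1146 \left(4 - i 0 \sqrt{3}\right) = 1146 \left(4 + 0\right) = 1146 \cdot 4 = 4584$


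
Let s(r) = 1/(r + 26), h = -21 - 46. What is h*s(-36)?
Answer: 67/10 ≈ 6.7000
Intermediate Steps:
h = -67
s(r) = 1/(26 + r)
h*s(-36) = -67/(26 - 36) = -67/(-10) = -67*(-1/10) = 67/10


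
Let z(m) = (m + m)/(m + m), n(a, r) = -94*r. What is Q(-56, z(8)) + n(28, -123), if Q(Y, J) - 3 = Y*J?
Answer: 11509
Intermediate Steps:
z(m) = 1 (z(m) = (2*m)/((2*m)) = (2*m)*(1/(2*m)) = 1)
Q(Y, J) = 3 + J*Y (Q(Y, J) = 3 + Y*J = 3 + J*Y)
Q(-56, z(8)) + n(28, -123) = (3 + 1*(-56)) - 94*(-123) = (3 - 56) + 11562 = -53 + 11562 = 11509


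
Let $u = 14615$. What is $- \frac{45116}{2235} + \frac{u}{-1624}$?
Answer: $- \frac{105932909}{3629640} \approx -29.186$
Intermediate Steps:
$- \frac{45116}{2235} + \frac{u}{-1624} = - \frac{45116}{2235} + \frac{14615}{-1624} = \left(-45116\right) \frac{1}{2235} + 14615 \left(- \frac{1}{1624}\right) = - \frac{45116}{2235} - \frac{14615}{1624} = - \frac{105932909}{3629640}$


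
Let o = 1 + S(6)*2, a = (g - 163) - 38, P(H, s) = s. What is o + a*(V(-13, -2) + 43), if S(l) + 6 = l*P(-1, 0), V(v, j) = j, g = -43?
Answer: -10015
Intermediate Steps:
S(l) = -6 (S(l) = -6 + l*0 = -6 + 0 = -6)
a = -244 (a = (-43 - 163) - 38 = -206 - 38 = -244)
o = -11 (o = 1 - 6*2 = 1 - 12 = -11)
o + a*(V(-13, -2) + 43) = -11 - 244*(-2 + 43) = -11 - 244*41 = -11 - 10004 = -10015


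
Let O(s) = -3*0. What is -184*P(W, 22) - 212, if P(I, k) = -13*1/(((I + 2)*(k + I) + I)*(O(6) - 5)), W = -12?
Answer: -14541/70 ≈ -207.73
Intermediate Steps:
O(s) = 0
P(I, k) = -13/(-5*I - 5*(2 + I)*(I + k)) (P(I, k) = -13*1/((0 - 5)*((I + 2)*(k + I) + I)) = -13*(-1/(5*((2 + I)*(I + k) + I))) = -13*(-1/(5*(I + (2 + I)*(I + k)))) = -13/(-5*I - 5*(2 + I)*(I + k)))
-184*P(W, 22) - 212 = -2392/(5*((-12)**2 + 2*22 + 3*(-12) - 12*22)) - 212 = -2392/(5*(144 + 44 - 36 - 264)) - 212 = -2392/(5*(-112)) - 212 = -2392*(-1)/(5*112) - 212 = -184*(-13/560) - 212 = 299/70 - 212 = -14541/70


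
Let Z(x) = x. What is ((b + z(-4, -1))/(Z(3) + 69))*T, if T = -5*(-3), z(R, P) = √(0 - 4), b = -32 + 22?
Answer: -25/12 + 5*I/12 ≈ -2.0833 + 0.41667*I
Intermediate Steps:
b = -10
z(R, P) = 2*I (z(R, P) = √(-4) = 2*I)
T = 15
((b + z(-4, -1))/(Z(3) + 69))*T = ((-10 + 2*I)/(3 + 69))*15 = ((-10 + 2*I)/72)*15 = ((-10 + 2*I)*(1/72))*15 = (-5/36 + I/36)*15 = -25/12 + 5*I/12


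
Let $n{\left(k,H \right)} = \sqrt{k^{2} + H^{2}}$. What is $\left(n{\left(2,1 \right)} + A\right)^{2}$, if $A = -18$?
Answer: $\left(18 - \sqrt{5}\right)^{2} \approx 248.5$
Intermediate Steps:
$n{\left(k,H \right)} = \sqrt{H^{2} + k^{2}}$
$\left(n{\left(2,1 \right)} + A\right)^{2} = \left(\sqrt{1^{2} + 2^{2}} - 18\right)^{2} = \left(\sqrt{1 + 4} - 18\right)^{2} = \left(\sqrt{5} - 18\right)^{2} = \left(-18 + \sqrt{5}\right)^{2}$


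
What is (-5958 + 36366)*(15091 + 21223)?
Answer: 1104236112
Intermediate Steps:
(-5958 + 36366)*(15091 + 21223) = 30408*36314 = 1104236112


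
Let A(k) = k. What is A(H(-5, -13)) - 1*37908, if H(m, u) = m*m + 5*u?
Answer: -37948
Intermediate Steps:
H(m, u) = m² + 5*u
A(H(-5, -13)) - 1*37908 = ((-5)² + 5*(-13)) - 1*37908 = (25 - 65) - 37908 = -40 - 37908 = -37948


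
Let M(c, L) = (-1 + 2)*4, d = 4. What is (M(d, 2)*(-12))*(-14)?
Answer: 672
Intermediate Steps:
M(c, L) = 4 (M(c, L) = 1*4 = 4)
(M(d, 2)*(-12))*(-14) = (4*(-12))*(-14) = -48*(-14) = 672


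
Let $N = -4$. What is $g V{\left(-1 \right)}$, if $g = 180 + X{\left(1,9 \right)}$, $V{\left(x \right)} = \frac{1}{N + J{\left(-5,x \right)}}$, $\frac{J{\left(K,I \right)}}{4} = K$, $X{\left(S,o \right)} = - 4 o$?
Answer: $-6$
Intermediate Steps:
$J{\left(K,I \right)} = 4 K$
$V{\left(x \right)} = - \frac{1}{24}$ ($V{\left(x \right)} = \frac{1}{-4 + 4 \left(-5\right)} = \frac{1}{-4 - 20} = \frac{1}{-24} = - \frac{1}{24}$)
$g = 144$ ($g = 180 - 36 = 144$)
$g V{\left(-1 \right)} = 144 \left(- \frac{1}{24}\right) = -6$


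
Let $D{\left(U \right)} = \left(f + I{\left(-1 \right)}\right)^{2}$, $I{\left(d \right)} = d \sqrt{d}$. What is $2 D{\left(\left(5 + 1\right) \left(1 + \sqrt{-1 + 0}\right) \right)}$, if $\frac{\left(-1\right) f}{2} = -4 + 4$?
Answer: $-2$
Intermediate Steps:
$f = 0$ ($f = - 2 \left(-4 + 4\right) = \left(-2\right) 0 = 0$)
$I{\left(d \right)} = d^{\frac{3}{2}}$
$D{\left(U \right)} = -1$ ($D{\left(U \right)} = \left(0 + \left(-1\right)^{\frac{3}{2}}\right)^{2} = \left(0 - i\right)^{2} = \left(- i\right)^{2} = -1$)
$2 D{\left(\left(5 + 1\right) \left(1 + \sqrt{-1 + 0}\right) \right)} = 2 \left(-1\right) = -2$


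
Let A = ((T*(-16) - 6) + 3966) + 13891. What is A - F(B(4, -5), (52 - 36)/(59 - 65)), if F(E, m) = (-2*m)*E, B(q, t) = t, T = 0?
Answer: 53633/3 ≈ 17878.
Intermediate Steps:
F(E, m) = -2*E*m
A = 17851 (A = ((0*(-16) - 6) + 3966) + 13891 = ((0 - 6) + 3966) + 13891 = (-6 + 3966) + 13891 = 3960 + 13891 = 17851)
A - F(B(4, -5), (52 - 36)/(59 - 65)) = 17851 - (-2)*(-5)*(52 - 36)/(59 - 65) = 17851 - (-2)*(-5)*16/(-6) = 17851 - (-2)*(-5)*16*(-⅙) = 17851 - (-2)*(-5)*(-8)/3 = 17851 - 1*(-80/3) = 17851 + 80/3 = 53633/3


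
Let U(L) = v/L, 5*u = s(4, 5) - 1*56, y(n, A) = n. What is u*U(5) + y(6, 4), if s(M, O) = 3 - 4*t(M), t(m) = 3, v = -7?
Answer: 121/5 ≈ 24.200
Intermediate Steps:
s(M, O) = -9 (s(M, O) = 3 - 4*3 = 3 - 12 = -9)
u = -13 (u = (-9 - 1*56)/5 = (-9 - 56)/5 = (1/5)*(-65) = -13)
U(L) = -7/L
u*U(5) + y(6, 4) = -(-91)/5 + 6 = -13*(-7/5) + 6 = 91/5 + 6 = 121/5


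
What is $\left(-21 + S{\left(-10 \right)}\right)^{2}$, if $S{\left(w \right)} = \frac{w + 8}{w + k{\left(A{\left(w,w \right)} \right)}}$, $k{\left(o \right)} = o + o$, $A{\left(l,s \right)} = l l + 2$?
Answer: $\frac{4153444}{9409} \approx 441.43$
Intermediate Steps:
$A{\left(l,s \right)} = 2 + l^{2}$ ($A{\left(l,s \right)} = l^{2} + 2 = 2 + l^{2}$)
$k{\left(o \right)} = 2 o$
$S{\left(w \right)} = \frac{8 + w}{4 + w + 2 w^{2}}$ ($S{\left(w \right)} = \frac{w + 8}{w + 2 \left(2 + w^{2}\right)} = \frac{8 + w}{w + \left(4 + 2 w^{2}\right)} = \frac{8 + w}{4 + w + 2 w^{2}}$)
$\left(-21 + S{\left(-10 \right)}\right)^{2} = \left(-21 + \frac{8 - 10}{4 - 10 + 2 \left(-10\right)^{2}}\right)^{2} = \left(-21 + \frac{1}{4 - 10 + 2 \cdot 100} \left(-2\right)\right)^{2} = \left(-21 + \frac{1}{4 - 10 + 200} \left(-2\right)\right)^{2} = \left(-21 + \frac{1}{194} \left(-2\right)\right)^{2} = \left(-21 - \frac{1}{97}\right)^{2} = \left(- \frac{2038}{97}\right)^{2} = \frac{4153444}{9409}$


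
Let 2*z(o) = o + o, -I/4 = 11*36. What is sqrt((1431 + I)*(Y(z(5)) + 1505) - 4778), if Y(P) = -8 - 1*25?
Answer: I*sqrt(229994) ≈ 479.58*I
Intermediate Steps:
I = -1584 (I = -44*36 = -4*396 = -1584)
z(o) = o (z(o) = (o + o)/2 = (2*o)/2 = o)
Y(P) = -33 (Y(P) = -8 - 25 = -33)
sqrt((1431 + I)*(Y(z(5)) + 1505) - 4778) = sqrt((1431 - 1584)*(-33 + 1505) - 4778) = sqrt(-153*1472 - 4778) = sqrt(-225216 - 4778) = sqrt(-229994) = I*sqrt(229994)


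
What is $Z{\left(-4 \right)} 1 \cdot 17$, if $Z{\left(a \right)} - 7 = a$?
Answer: $51$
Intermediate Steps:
$Z{\left(a \right)} = 7 + a$
$Z{\left(-4 \right)} 1 \cdot 17 = \left(7 - 4\right) 1 \cdot 17 = 3 \cdot 17 = 51$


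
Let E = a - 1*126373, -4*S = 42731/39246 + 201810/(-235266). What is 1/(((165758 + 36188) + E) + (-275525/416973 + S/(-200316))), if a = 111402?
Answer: 171382166307120445344/32044067300409622882721921 ≈ 5.3483e-6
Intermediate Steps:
S = -355486031/6155499624 (S = -(42731/39246 + 201810/(-235266))/4 = -(42731*(1/39246) + 201810*(-1/235266))/4 = -(42731/39246 - 33635/39211)/4 = -¼*355486031/1538874906 = -355486031/6155499624 ≈ -0.057751)
E = -14971 (E = 111402 - 1*126373 = 111402 - 126373 = -14971)
1/(((165758 + 36188) + E) + (-275525/416973 + S/(-200316))) = 1/(((165758 + 36188) - 14971) + (-275525/416973 - 355486031/6155499624/(-200316))) = 1/((201946 - 14971) + (-275525*1/416973 - 355486031/6155499624*(-1/200316))) = 1/(186975 + (-275525/416973 + 355486031/1233045062681184)) = 1/(186975 - 113244864222385472479/171382166307120445344) = 1/(32044067300409622882721921/171382166307120445344) = 171382166307120445344/32044067300409622882721921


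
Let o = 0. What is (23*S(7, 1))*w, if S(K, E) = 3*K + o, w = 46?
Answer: 22218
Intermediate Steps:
S(K, E) = 3*K (S(K, E) = 3*K + 0 = 3*K)
(23*S(7, 1))*w = (23*(3*7))*46 = (23*21)*46 = 483*46 = 22218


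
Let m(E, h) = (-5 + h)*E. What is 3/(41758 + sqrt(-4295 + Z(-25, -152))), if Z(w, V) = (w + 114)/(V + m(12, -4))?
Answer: 32571240/453371063429 - 6*I*sqrt(72591285)/453371063429 ≈ 7.1842e-5 - 1.1276e-7*I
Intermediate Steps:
m(E, h) = E*(-5 + h)
Z(w, V) = (114 + w)/(-108 + V) (Z(w, V) = (w + 114)/(V + 12*(-5 - 4)) = (114 + w)/(V + 12*(-9)) = (114 + w)/(V - 108) = (114 + w)/(-108 + V))
3/(41758 + sqrt(-4295 + Z(-25, -152))) = 3/(41758 + sqrt(-4295 + (114 - 25)/(-108 - 152))) = 3/(41758 + sqrt(-4295 + 89/(-260))) = 3/(41758 + sqrt(-4295 - 1/260*89)) = 3/(41758 + sqrt(-4295 - 89/260)) = 3/(41758 + sqrt(-1116789/260)) = 3/(41758 + I*sqrt(72591285)/130)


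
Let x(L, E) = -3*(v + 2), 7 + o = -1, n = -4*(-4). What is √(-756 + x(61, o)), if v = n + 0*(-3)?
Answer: 9*I*√10 ≈ 28.461*I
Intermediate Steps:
n = 16
v = 16 (v = 16 + 0*(-3) = 16 + 0 = 16)
o = -8 (o = -7 - 1 = -8)
x(L, E) = -54 (x(L, E) = -3*(16 + 2) = -3*18 = -54)
√(-756 + x(61, o)) = √(-756 - 54) = √(-810) = 9*I*√10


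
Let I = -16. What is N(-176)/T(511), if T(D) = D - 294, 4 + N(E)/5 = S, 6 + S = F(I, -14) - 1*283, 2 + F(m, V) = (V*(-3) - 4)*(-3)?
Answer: -2045/217 ≈ -9.4240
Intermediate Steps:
F(m, V) = 10 + 9*V (F(m, V) = -2 + (V*(-3) - 4)*(-3) = -2 + (-3*V - 4)*(-3) = -2 + (-4 - 3*V)*(-3) = -2 + (12 + 9*V) = 10 + 9*V)
S = -405 (S = -6 + ((10 + 9*(-14)) - 1*283) = -6 + ((10 - 126) - 283) = -6 + (-116 - 283) = -6 - 399 = -405)
N(E) = -2045 (N(E) = -20 + 5*(-405) = -20 - 2025 = -2045)
T(D) = -294 + D
N(-176)/T(511) = -2045/(-294 + 511) = -2045/217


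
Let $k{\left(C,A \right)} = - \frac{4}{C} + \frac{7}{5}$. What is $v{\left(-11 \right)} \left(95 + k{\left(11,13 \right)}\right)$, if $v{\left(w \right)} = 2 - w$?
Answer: $\frac{68666}{55} \approx 1248.5$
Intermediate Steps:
$k{\left(C,A \right)} = \frac{7}{5} - \frac{4}{C}$ ($k{\left(C,A \right)} = - \frac{4}{C} + 7 \cdot \frac{1}{5} = - \frac{4}{C} + \frac{7}{5} = \frac{7}{5} - \frac{4}{C}$)
$v{\left(-11 \right)} \left(95 + k{\left(11,13 \right)}\right) = \left(2 - -11\right) \left(95 + \left(\frac{7}{5} - \frac{4}{11}\right)\right) = \left(2 + 11\right) \left(95 + \left(\frac{7}{5} - \frac{4}{11}\right)\right) = 13 \left(95 + \left(\frac{7}{5} - \frac{4}{11}\right)\right) = 13 \left(95 + \frac{57}{55}\right) = 13 \cdot \frac{5282}{55} = \frac{68666}{55}$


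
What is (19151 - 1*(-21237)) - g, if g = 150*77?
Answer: 28838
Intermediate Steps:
g = 11550
(19151 - 1*(-21237)) - g = (19151 - 1*(-21237)) - 1*11550 = (19151 + 21237) - 11550 = 40388 - 11550 = 28838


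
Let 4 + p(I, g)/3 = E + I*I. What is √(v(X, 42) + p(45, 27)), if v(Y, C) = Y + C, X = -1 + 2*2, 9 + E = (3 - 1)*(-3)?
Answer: √6063 ≈ 77.865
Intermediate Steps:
E = -15 (E = -9 + (3 - 1)*(-3) = -9 + 2*(-3) = -9 - 6 = -15)
X = 3 (X = -1 + 4 = 3)
v(Y, C) = C + Y
p(I, g) = -57 + 3*I² (p(I, g) = -12 + 3*(-15 + I*I) = -12 + 3*(-15 + I²) = -12 + (-45 + 3*I²) = -57 + 3*I²)
√(v(X, 42) + p(45, 27)) = √((42 + 3) + (-57 + 3*45²)) = √(45 + (-57 + 3*2025)) = √(45 + (-57 + 6075)) = √(45 + 6018) = √6063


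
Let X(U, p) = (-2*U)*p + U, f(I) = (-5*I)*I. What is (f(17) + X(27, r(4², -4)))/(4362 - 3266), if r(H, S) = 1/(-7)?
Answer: -1234/959 ≈ -1.2868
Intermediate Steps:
f(I) = -5*I²
r(H, S) = -⅐
X(U, p) = U - 2*U*p (X(U, p) = -2*U*p + U = U - 2*U*p)
(f(17) + X(27, r(4², -4)))/(4362 - 3266) = (-5*17² + 27*(1 - 2*(-⅐)))/(4362 - 3266) = (-5*289 + 27*(1 + 2/7))/1096 = (-1445 + 27*(9/7))*(1/1096) = (-1445 + 243/7)*(1/1096) = -9872/7*1/1096 = -1234/959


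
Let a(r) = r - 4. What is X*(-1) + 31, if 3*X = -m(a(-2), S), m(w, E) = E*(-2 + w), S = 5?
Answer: 53/3 ≈ 17.667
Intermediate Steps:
a(r) = -4 + r
X = 40/3 (X = (-5*(-2 + (-4 - 2)))/3 = (-5*(-2 - 6))/3 = (-5*(-8))/3 = (-1*(-40))/3 = (⅓)*40 = 40/3 ≈ 13.333)
X*(-1) + 31 = (40/3)*(-1) + 31 = -40/3 + 31 = 53/3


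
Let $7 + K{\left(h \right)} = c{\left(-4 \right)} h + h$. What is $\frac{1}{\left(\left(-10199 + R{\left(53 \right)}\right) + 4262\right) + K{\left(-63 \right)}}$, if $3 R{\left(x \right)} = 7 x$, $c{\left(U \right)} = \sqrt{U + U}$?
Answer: $- \frac{26475}{155904134} + \frac{567 i \sqrt{2}}{155904134} \approx -0.00016982 + 5.1433 \cdot 10^{-6} i$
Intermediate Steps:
$c{\left(U \right)} = \sqrt{2} \sqrt{U}$ ($c{\left(U \right)} = \sqrt{2 U} = \sqrt{2} \sqrt{U}$)
$K{\left(h \right)} = -7 + h + 2 i h \sqrt{2}$ ($K{\left(h \right)} = -7 + \left(\sqrt{2} \sqrt{-4} h + h\right) = -7 + \left(\sqrt{2} \cdot 2 i h + h\right) = -7 + \left(2 i \sqrt{2} h + h\right) = -7 + \left(2 i h \sqrt{2} + h\right) = -7 + \left(h + 2 i h \sqrt{2}\right) = -7 + h + 2 i h \sqrt{2}$)
$R{\left(x \right)} = \frac{7 x}{3}$
$\frac{1}{\left(\left(-10199 + R{\left(53 \right)}\right) + 4262\right) + K{\left(-63 \right)}} = \frac{1}{\left(\left(-10199 + \frac{7}{3} \cdot 53\right) + 4262\right) - \left(70 - 2 i \left(-63\right) \sqrt{2}\right)} = \frac{1}{\left(\left(-10199 + \frac{371}{3}\right) + 4262\right) - \left(70 + 126 i \sqrt{2}\right)} = \frac{1}{\left(- \frac{30226}{3} + 4262\right) - \left(70 + 126 i \sqrt{2}\right)} = \frac{1}{- \frac{17440}{3} - \left(70 + 126 i \sqrt{2}\right)} = \frac{1}{- \frac{17650}{3} - 126 i \sqrt{2}}$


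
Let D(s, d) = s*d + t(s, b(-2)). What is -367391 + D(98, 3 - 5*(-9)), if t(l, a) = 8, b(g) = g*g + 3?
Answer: -362679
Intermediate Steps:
b(g) = 3 + g² (b(g) = g² + 3 = 3 + g²)
D(s, d) = 8 + d*s (D(s, d) = s*d + 8 = d*s + 8 = 8 + d*s)
-367391 + D(98, 3 - 5*(-9)) = -367391 + (8 + (3 - 5*(-9))*98) = -367391 + (8 + (3 + 45)*98) = -367391 + (8 + 48*98) = -367391 + (8 + 4704) = -367391 + 4712 = -362679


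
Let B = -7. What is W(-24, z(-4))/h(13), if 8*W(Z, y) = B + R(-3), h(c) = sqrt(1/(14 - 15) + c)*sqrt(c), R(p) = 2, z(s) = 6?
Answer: -5*sqrt(39)/624 ≈ -0.050040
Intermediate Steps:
h(c) = sqrt(c)*sqrt(-1 + c) (h(c) = sqrt(1/(-1) + c)*sqrt(c) = sqrt(-1 + c)*sqrt(c) = sqrt(c)*sqrt(-1 + c))
W(Z, y) = -5/8 (W(Z, y) = (-7 + 2)/8 = (1/8)*(-5) = -5/8)
W(-24, z(-4))/h(13) = -5*sqrt(13)/(13*sqrt(-1 + 13))/8 = -5*sqrt(39)/78/8 = -5*sqrt(39)/624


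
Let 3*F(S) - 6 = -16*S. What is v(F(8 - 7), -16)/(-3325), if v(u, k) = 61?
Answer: -61/3325 ≈ -0.018346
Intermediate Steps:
F(S) = 2 - 16*S/3 (F(S) = 2 + (-16*S)/3 = 2 - 16*S/3)
v(F(8 - 7), -16)/(-3325) = 61/(-3325) = 61*(-1/3325) = -61/3325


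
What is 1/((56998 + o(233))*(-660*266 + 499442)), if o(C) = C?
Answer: 1/18536090742 ≈ 5.3949e-11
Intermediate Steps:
1/((56998 + o(233))*(-660*266 + 499442)) = 1/((56998 + 233)*(-660*266 + 499442)) = 1/(57231*(-175560 + 499442)) = 1/(57231*323882) = 1/18536090742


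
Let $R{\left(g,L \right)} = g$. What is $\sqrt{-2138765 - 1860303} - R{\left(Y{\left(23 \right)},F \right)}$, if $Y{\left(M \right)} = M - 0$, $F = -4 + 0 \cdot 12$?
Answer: $-23 + 2 i \sqrt{999767} \approx -23.0 + 1999.8 i$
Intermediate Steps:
$F = -4$ ($F = -4 + 0 = -4$)
$Y{\left(M \right)} = M$ ($Y{\left(M \right)} = M + 0 = M$)
$\sqrt{-2138765 - 1860303} - R{\left(Y{\left(23 \right)},F \right)} = \sqrt{-2138765 - 1860303} - 23 = \sqrt{-3999068} - 23 = 2 i \sqrt{999767} - 23 = -23 + 2 i \sqrt{999767}$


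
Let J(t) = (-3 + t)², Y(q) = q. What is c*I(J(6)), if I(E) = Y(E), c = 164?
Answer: 1476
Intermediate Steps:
I(E) = E
c*I(J(6)) = 164*(-3 + 6)² = 164*3² = 164*9 = 1476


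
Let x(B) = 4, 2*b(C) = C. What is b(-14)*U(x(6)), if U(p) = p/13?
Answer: -28/13 ≈ -2.1538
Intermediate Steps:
b(C) = C/2
U(p) = p/13 (U(p) = p*(1/13) = p/13)
b(-14)*U(x(6)) = ((½)*(-14))*((1/13)*4) = -7*4/13 = -28/13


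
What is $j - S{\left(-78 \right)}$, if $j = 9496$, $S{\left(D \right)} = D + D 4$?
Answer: $9886$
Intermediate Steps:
$S{\left(D \right)} = 5 D$ ($S{\left(D \right)} = D + 4 D = 5 D$)
$j - S{\left(-78 \right)} = 9496 - 5 \left(-78\right) = 9496 - -390 = 9496 + 390 = 9886$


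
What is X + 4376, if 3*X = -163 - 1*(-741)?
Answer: 13706/3 ≈ 4568.7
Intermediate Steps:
X = 578/3 (X = (-163 - 1*(-741))/3 = (-163 + 741)/3 = (⅓)*578 = 578/3 ≈ 192.67)
X + 4376 = 578/3 + 4376 = 13706/3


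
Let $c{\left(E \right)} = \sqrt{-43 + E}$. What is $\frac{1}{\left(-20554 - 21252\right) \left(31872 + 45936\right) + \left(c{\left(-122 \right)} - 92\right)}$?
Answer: $- \frac{650568268}{2116195356642599153} - \frac{i \sqrt{165}}{10580976783212995765} \approx -3.0742 \cdot 10^{-10} - 1.214 \cdot 10^{-18} i$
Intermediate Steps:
$\frac{1}{\left(-20554 - 21252\right) \left(31872 + 45936\right) + \left(c{\left(-122 \right)} - 92\right)} = \frac{1}{\left(-20554 - 21252\right) \left(31872 + 45936\right) - \left(92 - \sqrt{-43 - 122}\right)} = \frac{1}{\left(-41806\right) 77808 - \left(92 - \sqrt{-165}\right)} = \frac{1}{-3252841248 - \left(92 - i \sqrt{165}\right)} = \frac{1}{-3252841340 + i \sqrt{165}}$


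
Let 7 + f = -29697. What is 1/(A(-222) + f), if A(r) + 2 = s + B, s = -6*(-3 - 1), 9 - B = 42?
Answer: -1/29715 ≈ -3.3653e-5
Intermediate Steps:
B = -33 (B = 9 - 1*42 = 9 - 42 = -33)
f = -29704 (f = -7 - 29697 = -29704)
s = 24 (s = -6*(-4) = 24)
A(r) = -11 (A(r) = -2 + (24 - 33) = -2 - 9 = -11)
1/(A(-222) + f) = 1/(-11 - 29704) = 1/(-29715) = -1/29715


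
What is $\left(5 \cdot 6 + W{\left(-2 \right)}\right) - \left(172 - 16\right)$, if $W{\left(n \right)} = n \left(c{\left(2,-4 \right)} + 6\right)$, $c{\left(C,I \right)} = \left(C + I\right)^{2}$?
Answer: $-146$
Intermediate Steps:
$W{\left(n \right)} = 10 n$ ($W{\left(n \right)} = n \left(\left(2 - 4\right)^{2} + 6\right) = n \left(\left(-2\right)^{2} + 6\right) = n \left(4 + 6\right) = n 10 = 10 n$)
$\left(5 \cdot 6 + W{\left(-2 \right)}\right) - \left(172 - 16\right) = \left(5 \cdot 6 + 10 \left(-2\right)\right) - \left(172 - 16\right) = \left(30 - 20\right) - \left(172 - 16\right) = 10 - 156 = -146$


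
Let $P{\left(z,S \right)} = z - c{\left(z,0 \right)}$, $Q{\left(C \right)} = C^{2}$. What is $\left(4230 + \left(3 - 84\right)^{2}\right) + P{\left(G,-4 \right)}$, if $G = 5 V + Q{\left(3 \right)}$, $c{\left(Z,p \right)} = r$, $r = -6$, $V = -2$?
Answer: $10796$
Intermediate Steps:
$c{\left(Z,p \right)} = -6$
$G = -1$ ($G = 5 \left(-2\right) + 3^{2} = -10 + 9 = -1$)
$P{\left(z,S \right)} = 6 + z$ ($P{\left(z,S \right)} = z - -6 = z + 6 = 6 + z$)
$\left(4230 + \left(3 - 84\right)^{2}\right) + P{\left(G,-4 \right)} = \left(4230 + \left(3 - 84\right)^{2}\right) + \left(6 - 1\right) = \left(4230 + \left(-81\right)^{2}\right) + 5 = \left(4230 + 6561\right) + 5 = 10791 + 5 = 10796$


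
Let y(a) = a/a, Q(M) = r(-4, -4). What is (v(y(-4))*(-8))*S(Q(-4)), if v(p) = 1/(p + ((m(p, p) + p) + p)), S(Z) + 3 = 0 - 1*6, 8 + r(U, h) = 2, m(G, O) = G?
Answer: 18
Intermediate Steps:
r(U, h) = -6 (r(U, h) = -8 + 2 = -6)
Q(M) = -6
y(a) = 1
S(Z) = -9 (S(Z) = -3 + (0 - 1*6) = -3 + (0 - 6) = -3 - 6 = -9)
v(p) = 1/(4*p) (v(p) = 1/(p + ((p + p) + p)) = 1/(p + (2*p + p)) = 1/(p + 3*p) = 1/(4*p))
(v(y(-4))*(-8))*S(Q(-4)) = (((¼)/1)*(-8))*(-9) = (((¼)*1)*(-8))*(-9) = ((¼)*(-8))*(-9) = -2*(-9) = 18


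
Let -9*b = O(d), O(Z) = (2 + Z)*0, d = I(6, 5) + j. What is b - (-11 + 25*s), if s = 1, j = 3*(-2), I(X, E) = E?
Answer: -14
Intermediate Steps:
j = -6
d = -1 (d = 5 - 6 = -1)
O(Z) = 0
b = 0 (b = -1/9*0 = 0)
b - (-11 + 25*s) = 0 - (-11 + 25*1) = 0 - (-11 + 25) = 0 - 1*14 = 0 - 14 = -14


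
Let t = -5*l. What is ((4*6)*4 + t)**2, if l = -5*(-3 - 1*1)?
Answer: 16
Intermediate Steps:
l = 20 (l = -5*(-3 - 1) = -5*(-4) = 20)
t = -100 (t = -5*20 = -100)
((4*6)*4 + t)**2 = ((4*6)*4 - 100)**2 = (24*4 - 100)**2 = (96 - 100)**2 = (-4)**2 = 16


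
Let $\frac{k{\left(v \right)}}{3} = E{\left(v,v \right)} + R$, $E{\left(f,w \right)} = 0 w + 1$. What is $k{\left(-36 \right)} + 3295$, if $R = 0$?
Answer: $3298$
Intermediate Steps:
$E{\left(f,w \right)} = 1$ ($E{\left(f,w \right)} = 0 + 1 = 1$)
$k{\left(v \right)} = 3$ ($k{\left(v \right)} = 3 \left(1 + 0\right) = 3 \cdot 1 = 3$)
$k{\left(-36 \right)} + 3295 = 3 + 3295 = 3298$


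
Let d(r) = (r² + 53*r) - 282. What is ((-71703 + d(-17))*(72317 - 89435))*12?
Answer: 14912585352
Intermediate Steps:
d(r) = -282 + r² + 53*r
((-71703 + d(-17))*(72317 - 89435))*12 = ((-71703 + (-282 + (-17)² + 53*(-17)))*(72317 - 89435))*12 = ((-71703 + (-282 + 289 - 901))*(-17118))*12 = ((-71703 - 894)*(-17118))*12 = -72597*(-17118)*12 = 1242715446*12 = 14912585352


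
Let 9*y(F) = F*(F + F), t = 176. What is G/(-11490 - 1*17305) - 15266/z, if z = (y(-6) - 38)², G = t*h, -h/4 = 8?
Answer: -43451567/2591550 ≈ -16.767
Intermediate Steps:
h = -32 (h = -4*8 = -32)
y(F) = 2*F²/9 (y(F) = (F*(F + F))/9 = (F*(2*F))/9 = (2*F²)/9 = 2*F²/9)
G = -5632 (G = 176*(-32) = -5632)
z = 900 (z = ((2/9)*(-6)² - 38)² = ((2/9)*36 - 38)² = (8 - 38)² = (-30)² = 900)
G/(-11490 - 1*17305) - 15266/z = -5632/(-11490 - 1*17305) - 15266/900 = -5632/(-11490 - 17305) - 15266*1/900 = -5632/(-28795) - 7633/450 = -5632*(-1/28795) - 7633/450 = 5632/28795 - 7633/450 = -43451567/2591550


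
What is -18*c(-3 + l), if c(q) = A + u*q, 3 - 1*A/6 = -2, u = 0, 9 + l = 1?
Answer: -540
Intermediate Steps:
l = -8 (l = -9 + 1 = -8)
A = 30 (A = 18 - 6*(-2) = 18 + 12 = 30)
c(q) = 30 (c(q) = 30 + 0*q = 30 + 0 = 30)
-18*c(-3 + l) = -18*30 = -540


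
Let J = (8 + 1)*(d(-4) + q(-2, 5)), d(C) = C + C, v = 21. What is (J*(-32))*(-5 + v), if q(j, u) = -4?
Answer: 55296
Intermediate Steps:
d(C) = 2*C
J = -108 (J = (8 + 1)*(2*(-4) - 4) = 9*(-8 - 4) = 9*(-12) = -108)
(J*(-32))*(-5 + v) = (-108*(-32))*(-5 + 21) = 3456*16 = 55296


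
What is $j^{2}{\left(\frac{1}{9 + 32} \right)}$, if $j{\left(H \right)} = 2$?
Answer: $4$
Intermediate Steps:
$j^{2}{\left(\frac{1}{9 + 32} \right)} = 2^{2} = 4$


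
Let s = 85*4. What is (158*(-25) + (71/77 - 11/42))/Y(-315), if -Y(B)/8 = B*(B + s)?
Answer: -364919/5821200 ≈ -0.062688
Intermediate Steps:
s = 340
Y(B) = -8*B*(340 + B) (Y(B) = -8*B*(B + 340) = -8*B*(340 + B))
(158*(-25) + (71/77 - 11/42))/Y(-315) = (158*(-25) + (71/77 - 11/42))/((-8*(-315)*(340 - 315))) = (-3950 + (71*(1/77) - 11*1/42))/((-8*(-315)*25)) = (-3950 + (71/77 - 11/42))/63000 = (-3950 + 305/462)*(1/63000) = -1824595/462*1/63000 = -364919/5821200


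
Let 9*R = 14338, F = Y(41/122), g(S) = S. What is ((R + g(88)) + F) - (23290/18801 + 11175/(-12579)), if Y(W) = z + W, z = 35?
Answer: 5501563991251/3205858782 ≈ 1716.1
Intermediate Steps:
Y(W) = 35 + W
F = 4311/122 (F = 35 + 41/122 = 4311/122 ≈ 35.336)
R = 14338/9 (R = (⅑)*14338 = 14338/9 ≈ 1593.1)
((R + g(88)) + F) - (23290/18801 + 11175/(-12579)) = ((14338/9 + 88) + 4311/122) - (23290/18801 + 11175/(-12579)) = (15130/9 + 4311/122) - (23290*(1/18801) + 11175*(-1/12579)) = 1884659/1098 - (23290/18801 - 3725/4193) = 1884659/1098 - 1*27621245/78832593 = 1884659/1098 - 27621245/78832593 = 5501563991251/3205858782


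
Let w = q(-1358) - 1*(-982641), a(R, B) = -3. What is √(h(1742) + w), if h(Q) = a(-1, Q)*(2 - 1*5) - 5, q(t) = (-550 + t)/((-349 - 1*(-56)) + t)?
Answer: √2678497873753/1651 ≈ 991.29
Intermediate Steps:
q(t) = (-550 + t)/(-293 + t) (q(t) = (-550 + t)/((-349 + 56) + t) = (-550 + t)/(-293 + t))
w = 1622342199/1651 (w = (-550 - 1358)/(-293 - 1358) - 1*(-982641) = -1908/(-1651) + 982641 = -1/1651*(-1908) + 982641 = 1908/1651 + 982641 = 1622342199/1651 ≈ 9.8264e+5)
h(Q) = 4 (h(Q) = -3*(2 - 1*5) - 5 = -3*(2 - 5) - 5 = -3*(-3) - 5 = 9 - 5 = 4)
√(h(1742) + w) = √(4 + 1622342199/1651) = √(1622348803/1651) = √2678497873753/1651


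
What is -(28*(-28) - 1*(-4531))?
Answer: -3747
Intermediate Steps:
-(28*(-28) - 1*(-4531)) = -(-784 + 4531) = -1*3747 = -3747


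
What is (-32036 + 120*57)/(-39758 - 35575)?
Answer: 25196/75333 ≈ 0.33446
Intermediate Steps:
(-32036 + 120*57)/(-39758 - 35575) = (-32036 + 6840)/(-75333) = -25196*(-1/75333) = 25196/75333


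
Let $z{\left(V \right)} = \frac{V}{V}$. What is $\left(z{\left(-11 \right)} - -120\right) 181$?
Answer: $21901$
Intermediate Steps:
$z{\left(V \right)} = 1$
$\left(z{\left(-11 \right)} - -120\right) 181 = \left(1 - -120\right) 181 = \left(1 + 120\right) 181 = 121 \cdot 181 = 21901$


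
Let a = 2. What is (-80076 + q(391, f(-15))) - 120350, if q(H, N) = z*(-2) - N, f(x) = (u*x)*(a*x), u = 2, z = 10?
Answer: -201346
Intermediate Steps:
f(x) = 4*x**2 (f(x) = (2*x)*(2*x) = 4*x**2)
q(H, N) = -20 - N (q(H, N) = 10*(-2) - N = -20 - N)
(-80076 + q(391, f(-15))) - 120350 = (-80076 + (-20 - 4*(-15)**2)) - 120350 = (-80076 + (-20 - 4*225)) - 120350 = (-80076 + (-20 - 1*900)) - 120350 = (-80076 + (-20 - 900)) - 120350 = (-80076 - 920) - 120350 = -80996 - 120350 = -201346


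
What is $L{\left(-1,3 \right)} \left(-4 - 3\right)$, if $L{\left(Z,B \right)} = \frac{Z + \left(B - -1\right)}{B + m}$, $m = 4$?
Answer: $-3$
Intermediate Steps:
$L{\left(Z,B \right)} = \frac{1 + B + Z}{4 + B}$ ($L{\left(Z,B \right)} = \frac{Z + \left(B - -1\right)}{B + 4} = \frac{Z + \left(B + 1\right)}{4 + B} = \frac{Z + \left(1 + B\right)}{4 + B} = \frac{1 + B + Z}{4 + B}$)
$L{\left(-1,3 \right)} \left(-4 - 3\right) = \frac{1 + 3 - 1}{4 + 3} \left(-4 - 3\right) = \frac{1}{7} \cdot 3 \left(-7\right) = \frac{3}{7} \left(-7\right) = -3$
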